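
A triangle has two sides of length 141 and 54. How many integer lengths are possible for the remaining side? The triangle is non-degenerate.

The triangle inequality gives |141 − 54| < c < 141 + 54, i.e. 87 < c < 195.
So c can be any integer from 88 to 194: 107 values.

107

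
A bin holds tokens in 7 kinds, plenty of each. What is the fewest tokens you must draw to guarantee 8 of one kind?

In the worst case you draw 7 of each of the 7 kinds: 7 × 7 = 49.
One more forces 8 of some kind, so 49 + 1 = 50.

50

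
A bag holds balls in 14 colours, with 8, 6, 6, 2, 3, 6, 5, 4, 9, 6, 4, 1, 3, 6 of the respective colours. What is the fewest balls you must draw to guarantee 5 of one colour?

50

In the worst case you take as many as possible of each colour without reaching 5: 4 + 4 + 4 + 2 + 3 + 4 + 4 + 4 + 4 + 4 + 4 + 1 + 3 + 4 = 49.
The next one must give 5 of some colour, so 49 + 1 = 50.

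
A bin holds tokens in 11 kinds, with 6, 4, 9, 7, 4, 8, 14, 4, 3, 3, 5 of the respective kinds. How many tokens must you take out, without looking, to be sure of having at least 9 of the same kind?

61

In the worst case you take as many as possible of each kind without reaching 9: 6 + 4 + 8 + 7 + 4 + 8 + 8 + 4 + 3 + 3 + 5 = 60.
The next one must give 9 of some kind, so 60 + 1 = 61.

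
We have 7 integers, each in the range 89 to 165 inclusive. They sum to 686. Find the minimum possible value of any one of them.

To make one integer as small as possible, make the other 6 as large as possible.
The other 6 can take up 6 × 165 = 990 ≥ 686 − 89, so one integer can sit at its floor of 89.
Achievable: one at 89 and the other 6 totalling 597, which fits since 6 × 89 ≤ 597 ≤ 6 × 165.

89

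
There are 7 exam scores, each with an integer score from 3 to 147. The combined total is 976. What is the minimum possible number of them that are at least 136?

Suppose at most 7 − j of them reach 136; then j values are ≤ 135 and the rest ≤ 147.
The total is then ≤ 135·j + 147·(7 − j) = 1029 − 12j. For this to be ≥ 976 we need j ≤ 4, so at least 7 − 4 = 3 must reach 136.
Exactly 3 works: 3 values at 147 and 4 at 135 total 981; lower one of the high values by 5 (still ≥ 136) to hit 976.

3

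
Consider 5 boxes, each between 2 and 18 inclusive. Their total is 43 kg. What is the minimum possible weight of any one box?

2

To make one box as small as possible, make the other 4 as large as possible.
The other 4 can take up 4 × 18 = 72 ≥ 43 − 2, so one box can sit at its floor of 2.
Achievable: one at 2 and the other 4 totalling 41, which fits since 4 × 2 ≤ 41 ≤ 4 × 18.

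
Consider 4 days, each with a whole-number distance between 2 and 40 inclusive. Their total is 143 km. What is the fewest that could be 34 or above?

Each value short of 34 is at most 33, costing at least 40 − 33 = 7 against the maximum total of 160.
We can afford to lose at most 160 − 143 = 17, so at most ⌊17/7⌋ = 2 fall short, and at least 2 are ≥ 34.
Exactly 2 works: 2 values at 40 and 2 at 33 total 146; lower one of the high values by 3 (still ≥ 34) to hit 143.

2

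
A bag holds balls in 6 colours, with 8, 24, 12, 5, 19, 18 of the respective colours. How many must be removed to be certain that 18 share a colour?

77

In the worst case you take as many as possible of each colour without reaching 18: 8 + 17 + 12 + 5 + 17 + 17 = 76.
The next one must give 18 of some colour, so 76 + 1 = 77.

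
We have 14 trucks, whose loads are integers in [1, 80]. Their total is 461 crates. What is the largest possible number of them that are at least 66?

6

If k of the values are ≥ 66, the total is ≥ 66k + 1(14 − k).
Setting 66k + 1(14 − k) ≤ 461 gives 65k ≤ 447, so k ≤ 6.
k = 6 is achieved by 6 values at 66 and 8 at 1, total 404; add 57 to one value (staying below 66) to reach 461.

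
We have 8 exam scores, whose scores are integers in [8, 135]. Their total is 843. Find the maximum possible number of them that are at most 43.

Suppose k of them are at most 43. Those contribute at most 43 each and the rest at most 135 each.
So the total is at most 43k + 135(8 − k) = 1080 − 92k. This must still be ≥ 843, so k ≤ 2.
k = 2 is achieved by 2 values at 43 and 6 at 135, total 896; lower one of the 135's by 53 (still > 43) to reach 843.

2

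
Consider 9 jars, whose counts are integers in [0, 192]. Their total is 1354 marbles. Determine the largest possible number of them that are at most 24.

2

Each value at 24 or below falls at least 192 − 24 = 168 short of the ceiling 192.
The ceiling total is 9 × 192 = 1728, and we need 1354, so at most ⌊(1728 − 1354)/168⌋ = 2 can be that low.
k = 2 is achieved by 2 values at 24 and 7 at 192, total 1392; lower one of the 192's by 38 (still > 24) to reach 1354.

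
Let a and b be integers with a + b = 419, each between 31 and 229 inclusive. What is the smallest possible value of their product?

ab = a(419 − a) is concave in a, so over [190, 229] it is minimized at an endpoint.
The extreme feasible split is a = 190, b = 229, giving ab = 43510.

43510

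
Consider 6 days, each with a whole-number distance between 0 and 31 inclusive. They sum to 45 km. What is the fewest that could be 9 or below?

2

Each value above 9 is at least 10, contributing at least 10 − 0 = 10 above the floor 0.
The sum exceeds the floor total 0 by 45, so at most ⌊45/10⌋ = 4 exceed 9, and at least 2 are ≤ 9.
Exactly 2 works: 2 values at 0 and 4 at 10 total 40; raise one of the low values by 5 (still ≤ 9) to hit 45.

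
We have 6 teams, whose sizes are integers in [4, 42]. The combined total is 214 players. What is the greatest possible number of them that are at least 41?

With k values at 41 or above and the rest at least 4, the sum is at least 24 + 37k.
Since the sum is 214, we need 37k ≤ 190, i.e. k ≤ 5.
k = 5 is achieved by 5 values at 41 and 1 at 4, total 209; add 5 to one value (staying below 41) to reach 214.

5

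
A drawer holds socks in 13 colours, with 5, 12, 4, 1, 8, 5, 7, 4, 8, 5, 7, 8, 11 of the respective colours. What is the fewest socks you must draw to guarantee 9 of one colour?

79

In the worst case you take as many as possible of each colour without reaching 9: 5 + 8 + 4 + 1 + 8 + 5 + 7 + 4 + 8 + 5 + 7 + 8 + 8 = 78.
The next one must give 9 of some colour, so 78 + 1 = 79.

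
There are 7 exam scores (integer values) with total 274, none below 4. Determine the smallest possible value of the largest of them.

If every one of the 7 were at most 39, the total would be at most 7 × 39 = 273 < 274.
Equality holds with 1 value of 40 and 6 values of 39.

40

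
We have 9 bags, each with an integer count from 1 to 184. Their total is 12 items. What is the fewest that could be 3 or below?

If only k of them are at most 3, the other 9 − k are at least 4, so the total is at least (9 − k)·4 + k·1.
This is ≤ 12, so (9 − k)·4 + 1k ≤ 12, which gives k ≥ 8.
Exactly 8 works: 8 values at 1 and 1 at 4 total 12.

8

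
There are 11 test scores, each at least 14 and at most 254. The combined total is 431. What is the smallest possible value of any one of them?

Minimizing one value means maximizing the remaining 10.
The other 10 can take up 10 × 254 = 2540 ≥ 431 − 14, so one score can sit at its floor of 14.
Achievable: one at 14 and the other 10 totalling 417, which fits since 10 × 14 ≤ 417 ≤ 10 × 254.

14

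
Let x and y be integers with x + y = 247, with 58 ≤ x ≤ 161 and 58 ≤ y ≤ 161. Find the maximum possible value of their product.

15252

With x + y fixed, xy peaks when the two are closest together.
Taking x = 123 and y = 124 (both in [58, 161]) gives xy = 15252.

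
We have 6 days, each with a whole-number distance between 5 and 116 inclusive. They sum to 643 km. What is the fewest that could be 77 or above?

5

If only k of them are at least 77, the other 6 − k are at most 76, so the total is at most k·116 + (6 − k)·76.
This must reach 643, so k·116 + (6 − k)·76 ≥ 643, giving k ≥ 5.
Exactly 5 works: 5 values at 116 and 1 at 76 total 656; lower one of the high values by 13 (still ≥ 77) to hit 643.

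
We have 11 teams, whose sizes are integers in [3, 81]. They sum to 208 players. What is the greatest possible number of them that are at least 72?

2

If k of the values are ≥ 72, the total is ≥ 72k + 3(11 − k).
Setting 72k + 3(11 − k) ≤ 208 gives 69k ≤ 175, so k ≤ 2.
k = 2 is achieved by 2 values at 72 and 9 at 3, total 171; add 37 to one value (staying below 72) to reach 208.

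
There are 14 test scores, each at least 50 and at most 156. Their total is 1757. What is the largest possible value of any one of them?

To make one score as large as possible, make the other 13 as small as possible.
The other 13 contribute at least 13 × 50 = 650, leaving at most 1757 − 650 = 1107.
But each score is capped at 156, so the maximum is 156.
Achievable: one at 156 and the other 13 totalling 1601, which fits since 13 × 50 ≤ 1601 ≤ 13 × 156.

156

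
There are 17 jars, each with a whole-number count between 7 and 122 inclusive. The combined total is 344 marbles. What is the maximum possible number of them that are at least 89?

If k of the values are ≥ 89, the total is ≥ 89k + 7(17 − k).
Setting 89k + 7(17 − k) ≤ 344 gives 82k ≤ 225, so k ≤ 2.
k = 2 is achieved by 2 values at 89 and 15 at 7, total 283; add 61 to one value (staying below 89) to reach 344.

2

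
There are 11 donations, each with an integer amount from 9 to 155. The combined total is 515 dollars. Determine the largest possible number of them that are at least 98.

4

Suppose k of them are at least 98. Those contribute at least 98 each and the other 11 − k at least 9 each.
So the total is at least 98k + 9(11 − k) = 99 + 89k. This must be ≤ 515, giving k ≤ 4.
k = 4 is achieved by 4 values at 98 and 7 at 9, total 455; add 60 to one value (staying below 98) to reach 515.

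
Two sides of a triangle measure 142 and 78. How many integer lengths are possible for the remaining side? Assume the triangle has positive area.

155

The triangle inequality gives |142 − 78| < c < 142 + 78, i.e. 64 < c < 220.
So c can be any integer from 65 to 219: 155 values.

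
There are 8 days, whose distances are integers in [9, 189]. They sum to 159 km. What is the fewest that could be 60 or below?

7

Let j be the number exceeding 60. Then the total is ≥ 61·j + 9·(8 − j) = 72 + 52j.
So 52j ≤ 87 and j ≤ 1; hence at least 8 − 1 = 7 are ≤ 60.
Exactly 7 works: 7 values at 9 and 1 at 61 total 124; raise one of the low values by 35 (still ≤ 60) to hit 159.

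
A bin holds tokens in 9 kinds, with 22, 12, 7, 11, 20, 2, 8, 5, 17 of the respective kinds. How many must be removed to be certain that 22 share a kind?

104

In the worst case you take as many as possible of each kind without reaching 22: 21 + 12 + 7 + 11 + 20 + 2 + 8 + 5 + 17 = 103.
The next one must give 22 of some kind, so 103 + 1 = 104.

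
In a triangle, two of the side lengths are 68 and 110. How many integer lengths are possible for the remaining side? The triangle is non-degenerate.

135

The triangle inequality gives |68 − 110| < c < 68 + 110, i.e. 42 < c < 178.
So c can be any integer from 43 to 177: 135 values.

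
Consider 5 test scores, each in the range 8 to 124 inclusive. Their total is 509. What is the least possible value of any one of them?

Minimizing one value means maximizing the remaining 4.
The other 4 contribute at most 4 × 124 = 496, leaving at least 509 − 496 = 13.
Since 13 ≥ 8, this is achievable: one at 13 and 4 at 124.

13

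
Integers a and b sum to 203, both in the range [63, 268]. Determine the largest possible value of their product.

For a fixed sum, the product ab is largest when a and b are as close as possible.
Taking a = 101 and b = 102 (both in [63, 268]) gives ab = 10302.

10302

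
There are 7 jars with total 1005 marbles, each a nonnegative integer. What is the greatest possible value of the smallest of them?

143

The 7 values sum to 1005, so their minimum is at most ⌊1005/7⌋ = 143.
Taking 3 copies of 143 and 4 copies of 144 gives exactly 1005, so 143 is attained.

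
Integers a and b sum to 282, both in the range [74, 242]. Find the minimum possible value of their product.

ab = a(282 − a) is concave in a, so over [74, 208] it is minimized at an endpoint.
At the endpoint a = 74, b = 282 − 74 = 208, so ab = 74 × 208 = 15392.

15392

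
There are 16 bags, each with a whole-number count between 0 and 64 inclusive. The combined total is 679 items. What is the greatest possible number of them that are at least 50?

13

Suppose k of them are at least 50. Those contribute at least 50 each and the other 16 − k at least 0 each.
So the total is at least 50k + 0(16 − k) = 0 + 50k. This must be ≤ 679, giving k ≤ 13.
k = 13 is achieved by 13 values at 50 and 3 at 0, total 650; add 29 to one value (staying below 50) to reach 679.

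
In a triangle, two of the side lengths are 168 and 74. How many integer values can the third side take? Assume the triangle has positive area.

147

The triangle inequality gives |168 − 74| < c < 168 + 74, i.e. 94 < c < 242.
So c can be any integer from 95 to 241: 147 values.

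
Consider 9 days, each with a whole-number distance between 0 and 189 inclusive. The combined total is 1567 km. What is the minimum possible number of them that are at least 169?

3

If only k of them are at least 169, the other 9 − k are at most 168, so the total is at most k·189 + (9 − k)·168.
This must reach 1567, so k·189 + (9 − k)·168 ≥ 1567, giving k ≥ 3.
Exactly 3 works: 3 values at 189 and 6 at 168 total 1575; lower one of the high values by 8 (still ≥ 169) to hit 1567.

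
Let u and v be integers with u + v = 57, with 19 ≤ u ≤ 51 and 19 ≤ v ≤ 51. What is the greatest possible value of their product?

812

For a fixed sum, the product uv is largest when u and v are as close as possible.
Taking u = 28 and v = 29 (both in [19, 51]) gives uv = 812.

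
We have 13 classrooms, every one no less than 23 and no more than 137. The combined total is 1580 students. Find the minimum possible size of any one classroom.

23

Minimizing one value means maximizing the remaining 12.
The other 12 can take up 12 × 137 = 1644 ≥ 1580 − 23, so one classroom can sit at its floor of 23.
Achievable: one at 23 and the other 12 totalling 1557, which fits since 12 × 23 ≤ 1557 ≤ 12 × 137.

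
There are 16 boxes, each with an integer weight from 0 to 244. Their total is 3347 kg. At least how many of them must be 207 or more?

2

Each value short of 207 is at most 206, costing at least 244 − 206 = 38 against the maximum total of 3904.
We can afford to lose at most 3904 − 3347 = 557, so at most ⌊557/38⌋ = 14 fall short, and at least 2 are ≥ 207.
Exactly 2 works: 2 values at 244 and 14 at 206 total 3372; lower one of the high values by 25 (still ≥ 207) to hit 3347.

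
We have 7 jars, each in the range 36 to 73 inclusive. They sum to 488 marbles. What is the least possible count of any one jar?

50

Minimizing one value means maximizing the remaining 6.
The other 6 contribute at most 6 × 73 = 438, leaving at least 488 − 438 = 50.
Since 50 ≥ 36, this is achievable: one at 50 and 6 at 73.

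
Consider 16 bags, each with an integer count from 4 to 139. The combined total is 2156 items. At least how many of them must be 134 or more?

5

Each value short of 134 is at most 133, costing at least 139 − 133 = 6 against the maximum total of 2224.
We can afford to lose at most 2224 − 2156 = 68, so at most ⌊68/6⌋ = 11 fall short, and at least 5 are ≥ 134.
Exactly 5 works: 5 values at 139 and 11 at 133 total 2158; lower one of the high values by 2 (still ≥ 134) to hit 2156.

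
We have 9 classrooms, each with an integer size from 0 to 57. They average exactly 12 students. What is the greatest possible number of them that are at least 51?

The total is 9 × 12 = 108.
With k values at 51 or above and the rest at least 0, the sum is at least 0 + 51k.
Since the sum is 108, we need 51k ≤ 108, i.e. k ≤ 2.
k = 2 is achieved by 2 values at 51 and 7 at 0, total 102; add 6 to one value (staying below 51) to reach 108.

2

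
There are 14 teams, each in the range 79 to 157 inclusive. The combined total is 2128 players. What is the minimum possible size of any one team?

87

Minimizing one value means maximizing the remaining 13.
The other 13 contribute at most 13 × 157 = 2041, leaving at least 2128 − 2041 = 87.
Since 87 ≥ 79, this is achievable: one at 87 and 13 at 157.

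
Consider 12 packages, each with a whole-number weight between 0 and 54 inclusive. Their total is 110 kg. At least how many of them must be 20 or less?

7

Each value above 20 is at least 21, contributing at least 21 − 0 = 21 above the floor 0.
The sum exceeds the floor total 0 by 110, so at most ⌊110/21⌋ = 5 exceed 20, and at least 7 are ≤ 20.
Exactly 7 works: 7 values at 0 and 5 at 21 total 105; raise one of the low values by 5 (still ≤ 20) to hit 110.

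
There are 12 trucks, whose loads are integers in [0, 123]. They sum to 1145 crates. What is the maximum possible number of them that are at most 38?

Suppose k of them are at most 38. Those contribute at most 38 each and the rest at most 123 each.
So the total is at most 38k + 123(12 − k) = 1476 − 85k. This must still be ≥ 1145, so k ≤ 3.
k = 3 is achieved by 3 values at 38 and 9 at 123, total 1221; lower one of the 123's by 76 (still > 38) to reach 1145.

3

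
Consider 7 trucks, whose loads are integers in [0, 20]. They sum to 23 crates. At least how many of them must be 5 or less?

Each value above 5 is at least 6, contributing at least 6 − 0 = 6 above the floor 0.
The sum exceeds the floor total 0 by 23, so at most ⌊23/6⌋ = 3 exceed 5, and at least 4 are ≤ 5.
Exactly 4 works: 4 values at 0 and 3 at 6 total 18; raise one of the low values by 5 (still ≤ 5) to hit 23.

4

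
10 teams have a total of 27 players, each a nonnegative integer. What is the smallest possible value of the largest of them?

3

If every one of the 10 were at most 2, the total would be at most 10 × 2 = 20 < 27.
Equality holds with 7 values of 3 and 3 values of 2.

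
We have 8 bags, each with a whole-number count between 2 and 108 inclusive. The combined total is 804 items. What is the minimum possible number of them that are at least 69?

Each value short of 69 is at most 68, costing at least 108 − 68 = 40 against the maximum total of 864.
We can afford to lose at most 864 − 804 = 60, so at most ⌊60/40⌋ = 1 fall short, and at least 7 are ≥ 69.
Exactly 7 works: 7 values at 108 and 1 at 68 total 824; lower one of the high values by 20 (still ≥ 69) to hit 804.

7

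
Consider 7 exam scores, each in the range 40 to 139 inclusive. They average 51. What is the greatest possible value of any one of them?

117

To make one score as large as possible, make the other 6 as small as possible.
The total is 7 × 51 = 357.
The other 6 contribute at least 6 × 40 = 240, leaving at most 357 − 240 = 117.
Since 117 ≤ 139, this is achievable: one at 117 and 6 at 40.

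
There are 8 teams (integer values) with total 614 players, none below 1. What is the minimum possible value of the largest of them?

If every one of the 8 were at most 76, the total would be at most 8 × 76 = 608 < 614.
Equality holds with 6 values of 77 and 2 values of 76.

77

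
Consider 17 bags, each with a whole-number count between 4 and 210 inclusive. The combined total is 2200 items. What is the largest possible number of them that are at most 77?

10

Suppose k of them are at most 77. Those contribute at most 77 each and the rest at most 210 each.
So the total is at most 77k + 210(17 − k) = 3570 − 133k. This must still be ≥ 2200, so k ≤ 10.
k = 10 is achieved by 10 values at 77 and 7 at 210, total 2240; lower one of the 210's by 40 (still > 77) to reach 2200.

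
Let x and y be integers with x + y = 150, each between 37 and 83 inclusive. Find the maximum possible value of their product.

5625

With x + y fixed, xy peaks when the two are closest together.
Taking x = 75 and y = 75 (both in [37, 83]) gives xy = 5625.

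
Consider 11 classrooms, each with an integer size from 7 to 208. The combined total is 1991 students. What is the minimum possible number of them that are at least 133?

Suppose at most 11 − j of them reach 133; then j values are ≤ 132 and the rest ≤ 208.
The total is then ≤ 132·j + 208·(11 − j) = 2288 − 76j. For this to be ≥ 1991 we need j ≤ 3, so at least 11 − 3 = 8 must reach 133.
Exactly 8 works: 8 values at 208 and 3 at 132 total 2060; lower one of the high values by 69 (still ≥ 133) to hit 1991.

8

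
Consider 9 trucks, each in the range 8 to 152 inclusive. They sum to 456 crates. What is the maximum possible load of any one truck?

Maximizing one value means minimizing the remaining 8.
The other 8 contribute at least 8 × 8 = 64, leaving at most 456 − 64 = 392.
But each truck is capped at 152, so the maximum is 152.
Achievable: one at 152 and the other 8 totalling 304, which fits since 8 × 8 ≤ 304 ≤ 8 × 152.

152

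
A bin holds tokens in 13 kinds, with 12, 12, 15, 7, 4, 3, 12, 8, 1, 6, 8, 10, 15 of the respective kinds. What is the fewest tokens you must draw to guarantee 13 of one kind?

108

In the worst case you take as many as possible of each kind without reaching 13: 12 + 12 + 12 + 7 + 4 + 3 + 12 + 8 + 1 + 6 + 8 + 10 + 12 = 107.
The next one must give 13 of some kind, so 107 + 1 = 108.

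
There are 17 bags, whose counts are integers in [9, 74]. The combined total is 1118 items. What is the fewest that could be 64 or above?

5

Suppose at most 17 − j of them reach 64; then j values are ≤ 63 and the rest ≤ 74.
The total is then ≤ 63·j + 74·(17 − j) = 1258 − 11j. For this to be ≥ 1118 we need j ≤ 12, so at least 17 − 12 = 5 must reach 64.
Exactly 5 works: 5 values at 74 and 12 at 63 total 1126; lower one of the high values by 8 (still ≥ 64) to hit 1118.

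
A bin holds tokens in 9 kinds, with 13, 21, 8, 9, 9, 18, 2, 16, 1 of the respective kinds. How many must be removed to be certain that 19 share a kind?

In the worst case you take as many as possible of each kind without reaching 19: 13 + 18 + 8 + 9 + 9 + 18 + 2 + 16 + 1 = 94.
The next one must give 19 of some kind, so 94 + 1 = 95.

95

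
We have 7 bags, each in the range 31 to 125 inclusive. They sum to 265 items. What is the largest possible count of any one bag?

79

Maximizing one value means minimizing the remaining 6.
The other 6 contribute at least 6 × 31 = 186, leaving at most 265 − 186 = 79.
Since 79 ≤ 125, this is achievable: one at 79 and 6 at 31.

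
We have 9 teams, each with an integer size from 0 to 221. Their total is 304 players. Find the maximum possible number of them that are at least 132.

If k of the values are ≥ 132, the total is ≥ 132k + 0(9 − k).
Setting 132k + 0(9 − k) ≤ 304 gives 132k ≤ 304, so k ≤ 2.
k = 2 is achieved by 2 values at 132 and 7 at 0, total 264; add 40 to one value (staying below 132) to reach 304.

2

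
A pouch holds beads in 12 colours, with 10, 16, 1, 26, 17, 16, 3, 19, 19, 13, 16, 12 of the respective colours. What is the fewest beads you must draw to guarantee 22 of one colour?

164

In the worst case you take as many as possible of each colour without reaching 22: 10 + 16 + 1 + 21 + 17 + 16 + 3 + 19 + 19 + 13 + 16 + 12 = 163.
The next one must give 22 of some colour, so 163 + 1 = 164.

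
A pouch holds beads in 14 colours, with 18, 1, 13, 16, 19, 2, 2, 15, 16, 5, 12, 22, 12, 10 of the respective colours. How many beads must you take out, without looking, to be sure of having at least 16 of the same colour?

In the worst case you take as many as possible of each colour without reaching 16: 15 + 1 + 13 + 15 + 15 + 2 + 2 + 15 + 15 + 5 + 12 + 15 + 12 + 10 = 147.
The next one must give 16 of some colour, so 147 + 1 = 148.

148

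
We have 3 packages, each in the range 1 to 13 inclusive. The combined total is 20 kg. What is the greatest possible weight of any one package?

To make one package as large as possible, make the other 2 as small as possible.
The other 2 contribute at least 2 × 1 = 2, leaving at most 20 − 2 = 18.
But each package is capped at 13, so the maximum is 13.
Achievable: one at 13 and the other 2 totalling 7, which fits since 2 × 1 ≤ 7 ≤ 2 × 13.

13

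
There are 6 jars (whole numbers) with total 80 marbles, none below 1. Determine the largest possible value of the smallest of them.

If every one of the 6 were at least 14, the total would be at least 6 × 14 = 84 > 80.
Equality holds with 4 values of 13 and 2 values of 14.

13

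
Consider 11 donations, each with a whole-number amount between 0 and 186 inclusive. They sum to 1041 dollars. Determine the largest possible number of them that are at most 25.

Each value at 25 or below falls at least 186 − 25 = 161 short of the ceiling 186.
The ceiling total is 11 × 186 = 2046, and we need 1041, so at most ⌊(2046 − 1041)/161⌋ = 6 can be that low.
k = 6 is achieved by 6 values at 25 and 5 at 186, total 1080; lower one of the 186's by 39 (still > 25) to reach 1041.

6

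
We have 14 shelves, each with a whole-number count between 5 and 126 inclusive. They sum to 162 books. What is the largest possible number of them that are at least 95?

If k of the values are ≥ 95, the total is ≥ 95k + 5(14 − k).
Setting 95k + 5(14 − k) ≤ 162 gives 90k ≤ 92, so k ≤ 1.
k = 1 is achieved by 1 value at 95 and 13 at 5, total 160; add 2 to one value (staying below 95) to reach 162.

1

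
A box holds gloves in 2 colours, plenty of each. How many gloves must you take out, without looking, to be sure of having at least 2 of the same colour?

In the worst case you draw 1 of each of the 2 colours: 2 × 1 = 2.
One more forces 2 of some colour, so 2 + 1 = 3.

3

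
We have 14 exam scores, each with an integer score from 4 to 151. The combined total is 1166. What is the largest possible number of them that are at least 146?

7

With k values at 146 or above and the rest at least 4, the sum is at least 56 + 142k.
Since the sum is 1166, we need 142k ≤ 1110, i.e. k ≤ 7.
k = 7 is achieved by 7 values at 146 and 7 at 4, total 1050; add 116 to one value (staying below 146) to reach 1166.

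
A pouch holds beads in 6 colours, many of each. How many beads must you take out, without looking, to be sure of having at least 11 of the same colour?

You could draw 10 of every colour without reaching 11 of any — 60 in all.
One more forces 11 of some colour, so 60 + 1 = 61.

61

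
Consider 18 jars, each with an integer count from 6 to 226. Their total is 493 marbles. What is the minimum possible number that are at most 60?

11

Each value above 60 is at least 61, contributing at least 61 − 6 = 55 above the floor 6.
The sum exceeds the floor total 108 by 385, so at most ⌊385/55⌋ = 7 exceed 60, and at least 11 are ≤ 60.
Exactly 11 works: 11 values at 6 and 7 at 61 total 493.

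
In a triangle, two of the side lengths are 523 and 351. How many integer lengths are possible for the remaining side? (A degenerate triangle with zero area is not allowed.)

701

The triangle inequality gives |523 − 351| < c < 523 + 351, i.e. 172 < c < 874.
So c can be any integer from 173 to 873: 701 values.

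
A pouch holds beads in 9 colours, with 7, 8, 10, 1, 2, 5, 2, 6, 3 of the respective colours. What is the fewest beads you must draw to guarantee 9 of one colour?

In the worst case you take as many as possible of each colour without reaching 9: 7 + 8 + 8 + 1 + 2 + 5 + 2 + 6 + 3 = 42.
The next one must give 9 of some colour, so 42 + 1 = 43.

43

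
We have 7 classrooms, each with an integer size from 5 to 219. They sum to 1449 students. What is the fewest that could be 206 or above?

Suppose at most 7 − j of them reach 206; then j values are ≤ 205 and the rest ≤ 219.
The total is then ≤ 205·j + 219·(7 − j) = 1533 − 14j. For this to be ≥ 1449 we need j ≤ 6, so at least 7 − 6 = 1 must reach 206.
Exactly 1 works: 1 value at 219 and 6 at 205 total 1449.

1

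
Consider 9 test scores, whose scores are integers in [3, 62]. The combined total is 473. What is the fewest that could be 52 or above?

Each value short of 52 is at most 51, costing at least 62 − 51 = 11 against the maximum total of 558.
We can afford to lose at most 558 − 473 = 85, so at most ⌊85/11⌋ = 7 fall short, and at least 2 are ≥ 52.
Exactly 2 works: 2 values at 62 and 7 at 51 total 481; lower one of the high values by 8 (still ≥ 52) to hit 473.

2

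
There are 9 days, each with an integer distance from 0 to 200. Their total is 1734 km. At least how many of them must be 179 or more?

6

Each value short of 179 is at most 178, costing at least 200 − 178 = 22 against the maximum total of 1800.
We can afford to lose at most 1800 − 1734 = 66, so at most ⌊66/22⌋ = 3 fall short, and at least 6 are ≥ 179.
Exactly 6 works: 6 values at 200 and 3 at 178 total 1734.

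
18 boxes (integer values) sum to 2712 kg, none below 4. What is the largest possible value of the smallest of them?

150

The average is 2712/18 < 151, so some value is ≤ 150.
Taking 6 copies of 150 and 12 copies of 151 gives exactly 2712, so 150 is attained.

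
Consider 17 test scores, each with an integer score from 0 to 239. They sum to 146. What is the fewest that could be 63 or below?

15

Let j be the number exceeding 63. Then the total is ≥ 64·j + 0·(17 − j) = 0 + 64j.
So 64j ≤ 146 and j ≤ 2; hence at least 17 − 2 = 15 are ≤ 63.
Exactly 15 works: 15 values at 0 and 2 at 64 total 128; raise one of the low values by 18 (still ≤ 63) to hit 146.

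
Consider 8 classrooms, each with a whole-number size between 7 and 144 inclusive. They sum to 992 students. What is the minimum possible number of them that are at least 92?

5

If only k of them are at least 92, the other 8 − k are at most 91, so the total is at most k·144 + (8 − k)·91.
This must reach 992, so k·144 + (8 − k)·91 ≥ 992, giving k ≥ 5.
Exactly 5 works: 5 values at 144 and 3 at 91 total 993; lower one of the high values by 1 (still ≥ 92) to hit 992.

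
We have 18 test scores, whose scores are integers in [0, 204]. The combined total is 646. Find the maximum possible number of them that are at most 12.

Each value at 12 or below falls at least 204 − 12 = 192 short of the ceiling 204.
The ceiling total is 18 × 204 = 3672, and we need 646, so at most ⌊(3672 − 646)/192⌋ = 15 can be that low.
k = 15 is achieved by 15 values at 12 and 3 at 204, total 792; lower one of the 204's by 146 (still > 12) to reach 646.

15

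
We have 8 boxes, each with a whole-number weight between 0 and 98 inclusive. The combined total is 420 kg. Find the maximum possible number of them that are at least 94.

4

With k values at 94 or above and the rest at least 0, the sum is at least 0 + 94k.
Since the sum is 420, we need 94k ≤ 420, i.e. k ≤ 4.
k = 4 is achieved by 4 values at 94 and 4 at 0, total 376; add 44 to one value (staying below 94) to reach 420.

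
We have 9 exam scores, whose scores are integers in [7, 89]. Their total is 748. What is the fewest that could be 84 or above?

1

If only k of them are at least 84, the other 9 − k are at most 83, so the total is at most k·89 + (9 − k)·83.
This must reach 748, so k·89 + (9 − k)·83 ≥ 748, giving k ≥ 1.
Exactly 1 works: 1 value at 89 and 8 at 83 total 753; lower one of the high values by 5 (still ≥ 84) to hit 748.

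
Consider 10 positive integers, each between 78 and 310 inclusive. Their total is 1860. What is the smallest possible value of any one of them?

Minimizing one value means maximizing the remaining 9.
The other 9 can take up 9 × 310 = 2790 ≥ 1860 − 78, so one integer can sit at its floor of 78.
Achievable: one at 78 and the other 9 totalling 1782, which fits since 9 × 78 ≤ 1782 ≤ 9 × 310.

78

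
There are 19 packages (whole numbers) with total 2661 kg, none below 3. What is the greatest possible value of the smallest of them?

The average is 2661/19 < 141, so some value is ≤ 140.
Achievable: 18 of them at 140 and 1 at 141 total 2661.

140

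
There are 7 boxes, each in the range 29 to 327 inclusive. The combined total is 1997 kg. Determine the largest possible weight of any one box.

Maximizing one value means minimizing the remaining 6.
The other 6 contribute at least 6 × 29 = 174, leaving at most 1997 − 174 = 1823.
But each box is capped at 327, so the maximum is 327.
Achievable: one at 327 and the other 6 totalling 1670, which fits since 6 × 29 ≤ 1670 ≤ 6 × 327.

327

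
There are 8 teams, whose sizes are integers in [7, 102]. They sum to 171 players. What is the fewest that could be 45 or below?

6

Each value above 45 is at least 46, contributing at least 46 − 7 = 39 above the floor 7.
The sum exceeds the floor total 56 by 115, so at most ⌊115/39⌋ = 2 exceed 45, and at least 6 are ≤ 45.
Exactly 6 works: 6 values at 7 and 2 at 46 total 134; raise one of the low values by 37 (still ≤ 45) to hit 171.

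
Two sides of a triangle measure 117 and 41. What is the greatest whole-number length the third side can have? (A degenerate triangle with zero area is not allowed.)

157

The third side must be less than 117 + 41 = 158.
The largest integer below 158 is 157.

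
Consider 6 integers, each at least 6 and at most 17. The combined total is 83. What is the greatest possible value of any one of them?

To make one integer as large as possible, make the other 5 as small as possible.
The other 5 contribute at least 5 × 6 = 30, leaving at most 83 − 30 = 53.
But each integer is capped at 17, so the maximum is 17.
Achievable: one at 17 and the other 5 totalling 66, which fits since 5 × 6 ≤ 66 ≤ 5 × 17.

17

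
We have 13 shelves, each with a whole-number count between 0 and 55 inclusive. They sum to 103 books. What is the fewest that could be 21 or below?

9

If only k of them are at most 21, the other 13 − k are at least 22, so the total is at least (13 − k)·22 + k·0.
This is ≤ 103, so (13 − k)·22 + 0k ≤ 103, which gives k ≥ 9.
Exactly 9 works: 9 values at 0 and 4 at 22 total 88; raise one of the low values by 15 (still ≤ 21) to hit 103.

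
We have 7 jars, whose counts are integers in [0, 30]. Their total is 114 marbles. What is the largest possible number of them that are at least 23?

With k values at 23 or above and the rest at least 0, the sum is at least 0 + 23k.
Since the sum is 114, we need 23k ≤ 114, i.e. k ≤ 4.
k = 4 is achieved by 4 values at 23 and 3 at 0, total 92; add 22 to one value (staying below 23) to reach 114.

4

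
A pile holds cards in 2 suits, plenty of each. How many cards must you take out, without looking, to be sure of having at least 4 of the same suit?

7

In the worst case you draw 3 of each of the 2 suits: 2 × 3 = 6.
One more forces 4 of some suit, so 6 + 1 = 7.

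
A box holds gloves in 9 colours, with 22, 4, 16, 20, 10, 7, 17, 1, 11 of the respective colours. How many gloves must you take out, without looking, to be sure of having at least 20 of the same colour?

In the worst case you take as many as possible of each colour without reaching 20: 19 + 4 + 16 + 19 + 10 + 7 + 17 + 1 + 11 = 104.
The next one must give 20 of some colour, so 104 + 1 = 105.

105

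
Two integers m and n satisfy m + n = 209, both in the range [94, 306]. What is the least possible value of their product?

10810

mn = m(209 − m) is concave in m, so over [94, 115] it is minimized at an endpoint.
At the endpoint m = 94, n = 209 − 94 = 115, so mn = 94 × 115 = 10810.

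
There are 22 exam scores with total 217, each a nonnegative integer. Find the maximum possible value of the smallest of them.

9

The 22 values sum to 217, so their minimum is at most ⌊217/22⌋ = 9.
Achievable: 3 of them at 9 and 19 at 10 total 217.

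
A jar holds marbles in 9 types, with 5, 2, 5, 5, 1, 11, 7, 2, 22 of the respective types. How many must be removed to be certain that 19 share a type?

57

In the worst case you take as many as possible of each type without reaching 19: 5 + 2 + 5 + 5 + 1 + 11 + 7 + 2 + 18 = 56.
The next one must give 19 of some type, so 56 + 1 = 57.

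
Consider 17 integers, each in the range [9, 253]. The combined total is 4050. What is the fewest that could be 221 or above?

10

Each value short of 221 is at most 220, costing at least 253 − 220 = 33 against the maximum total of 4301.
We can afford to lose at most 4301 − 4050 = 251, so at most ⌊251/33⌋ = 7 fall short, and at least 10 are ≥ 221.
Exactly 10 works: 10 values at 253 and 7 at 220 total 4070; lower one of the high values by 20 (still ≥ 221) to hit 4050.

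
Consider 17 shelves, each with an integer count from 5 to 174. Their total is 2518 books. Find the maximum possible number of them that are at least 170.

If k of the values are ≥ 170, the total is ≥ 170k + 5(17 − k).
Setting 170k + 5(17 − k) ≤ 2518 gives 165k ≤ 2433, so k ≤ 14.
k = 14 is achieved by 14 values at 170 and 3 at 5, total 2395; add 123 to one value (staying below 170) to reach 2518.

14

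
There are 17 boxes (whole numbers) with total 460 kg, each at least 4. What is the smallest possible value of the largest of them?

Some value must be at least ⌈460/17⌉ = 28, since 17 × 27 = 459 < 460.
Equality holds with 1 value of 28 and 16 values of 27.

28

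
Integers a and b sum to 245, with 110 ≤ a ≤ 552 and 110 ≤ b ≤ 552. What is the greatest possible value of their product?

15006

For a fixed sum, the product ab is largest when a and b are as close as possible.
Taking a = 122 and b = 123 (both in [110, 552]) gives ab = 15006.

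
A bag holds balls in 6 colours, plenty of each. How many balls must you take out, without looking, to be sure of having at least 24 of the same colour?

In the worst case you draw 23 of each of the 6 colours: 6 × 23 = 138.
One more forces 24 of some colour, so 138 + 1 = 139.

139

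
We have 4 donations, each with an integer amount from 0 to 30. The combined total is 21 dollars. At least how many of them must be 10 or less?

Each value above 10 is at least 11, contributing at least 11 − 0 = 11 above the floor 0.
The sum exceeds the floor total 0 by 21, so at most ⌊21/11⌋ = 1 exceed 10, and at least 3 are ≤ 10.
Exactly 3 works: 3 values at 0 and 1 at 11 total 11; raise one of the low values by 10 (still ≤ 10) to hit 21.

3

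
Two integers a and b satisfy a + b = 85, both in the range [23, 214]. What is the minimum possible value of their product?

For a fixed sum, ab is smallest when a and b are as far apart as possible.
The extreme feasible split is a = 23, b = 62, giving ab = 1426.

1426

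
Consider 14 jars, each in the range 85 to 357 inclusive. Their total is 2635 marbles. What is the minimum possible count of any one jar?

To make one jar as small as possible, make the other 13 as large as possible.
The other 13 can take up 13 × 357 = 4641 ≥ 2635 − 85, so one jar can sit at its floor of 85.
Achievable: one at 85 and the other 13 totalling 2550, which fits since 13 × 85 ≤ 2550 ≤ 13 × 357.

85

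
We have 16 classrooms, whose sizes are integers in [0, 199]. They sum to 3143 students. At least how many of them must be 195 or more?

8

Each value short of 195 is at most 194, costing at least 199 − 194 = 5 against the maximum total of 3184.
We can afford to lose at most 3184 − 3143 = 41, so at most ⌊41/5⌋ = 8 fall short, and at least 8 are ≥ 195.
Exactly 8 works: 8 values at 199 and 8 at 194 total 3144; lower one of the high values by 1 (still ≥ 195) to hit 3143.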